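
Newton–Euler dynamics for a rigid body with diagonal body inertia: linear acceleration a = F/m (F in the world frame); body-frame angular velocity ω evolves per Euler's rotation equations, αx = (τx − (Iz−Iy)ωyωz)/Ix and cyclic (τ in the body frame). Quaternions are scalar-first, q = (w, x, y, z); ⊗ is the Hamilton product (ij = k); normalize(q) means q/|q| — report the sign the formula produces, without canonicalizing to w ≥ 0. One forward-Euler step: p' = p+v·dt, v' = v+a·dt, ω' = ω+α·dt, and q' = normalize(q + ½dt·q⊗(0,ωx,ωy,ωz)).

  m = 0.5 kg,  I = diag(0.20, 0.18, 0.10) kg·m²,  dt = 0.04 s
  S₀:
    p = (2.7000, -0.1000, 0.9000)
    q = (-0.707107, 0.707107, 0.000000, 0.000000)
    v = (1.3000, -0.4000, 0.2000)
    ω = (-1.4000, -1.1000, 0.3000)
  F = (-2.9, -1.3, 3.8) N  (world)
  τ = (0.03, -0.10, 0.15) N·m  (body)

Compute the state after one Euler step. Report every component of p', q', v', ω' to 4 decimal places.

angular accel α = (0.0180, -0.3222, 1.8080)
ω + α·dt = (-1.3993, -1.1129, 0.3723)
q⊗(0,ω) = (0.9899498, 0.9899498, 0.5656856, -0.9899498)
q + ½dt·q⊗(0,ω), renormalized = (-0.6869, 0.7264, 0.0113, -0.0198)
a = F/m = (-5.8000, -2.6000, 7.6000)
p' = p + v·dt = (2.7520, -0.1160, 0.9080)
v' = v + a·dt = (1.0680, -0.5040, 0.5040)

p' = (2.7520, -0.1160, 0.9080)
q' = (-0.6869, 0.7264, 0.0113, -0.0198)
v' = (1.0680, -0.5040, 0.5040)
ω' = (-1.3993, -1.1129, 0.3723)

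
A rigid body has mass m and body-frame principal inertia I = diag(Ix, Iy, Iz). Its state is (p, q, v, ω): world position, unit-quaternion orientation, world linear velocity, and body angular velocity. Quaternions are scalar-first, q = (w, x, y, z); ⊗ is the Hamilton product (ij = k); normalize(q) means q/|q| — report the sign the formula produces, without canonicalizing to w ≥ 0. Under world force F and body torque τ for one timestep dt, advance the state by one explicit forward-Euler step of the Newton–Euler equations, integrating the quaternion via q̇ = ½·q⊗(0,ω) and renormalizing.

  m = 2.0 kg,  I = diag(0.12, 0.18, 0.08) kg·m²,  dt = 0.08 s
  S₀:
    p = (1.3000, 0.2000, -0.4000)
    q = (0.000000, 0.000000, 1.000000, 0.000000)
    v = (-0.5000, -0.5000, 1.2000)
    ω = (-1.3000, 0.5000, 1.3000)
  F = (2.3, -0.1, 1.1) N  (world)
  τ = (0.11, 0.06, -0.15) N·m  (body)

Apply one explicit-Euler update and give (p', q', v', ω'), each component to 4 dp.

a = (1.1500, -0.0500, 0.5500)
new position p' = (1.2600, 0.1600, -0.3040)
v' = v + a·dt = (-0.4080, -0.5040, 1.2440)
gyro term ω×Iω = (-0.0650, -0.0676, -0.0390)
(τ − ω×Iω)/I = (1.4583, 0.7089, -1.3875)
ω + α·dt = (-1.1833, 0.5567, 1.1890)
2q̇ = q⊗(0,ω) = (-0.5000000, 1.3000000, 0.0000000, 1.3000000)
q' = normalize(q + ½dt·q⊗(0,ω)) = (-0.0199, 0.0518, 0.9971, 0.0518)

p' = (1.2600, 0.1600, -0.3040)
q' = (-0.0199, 0.0518, 0.9971, 0.0518)
v' = (-0.4080, -0.5040, 1.2440)
ω' = (-1.1833, 0.5567, 1.1890)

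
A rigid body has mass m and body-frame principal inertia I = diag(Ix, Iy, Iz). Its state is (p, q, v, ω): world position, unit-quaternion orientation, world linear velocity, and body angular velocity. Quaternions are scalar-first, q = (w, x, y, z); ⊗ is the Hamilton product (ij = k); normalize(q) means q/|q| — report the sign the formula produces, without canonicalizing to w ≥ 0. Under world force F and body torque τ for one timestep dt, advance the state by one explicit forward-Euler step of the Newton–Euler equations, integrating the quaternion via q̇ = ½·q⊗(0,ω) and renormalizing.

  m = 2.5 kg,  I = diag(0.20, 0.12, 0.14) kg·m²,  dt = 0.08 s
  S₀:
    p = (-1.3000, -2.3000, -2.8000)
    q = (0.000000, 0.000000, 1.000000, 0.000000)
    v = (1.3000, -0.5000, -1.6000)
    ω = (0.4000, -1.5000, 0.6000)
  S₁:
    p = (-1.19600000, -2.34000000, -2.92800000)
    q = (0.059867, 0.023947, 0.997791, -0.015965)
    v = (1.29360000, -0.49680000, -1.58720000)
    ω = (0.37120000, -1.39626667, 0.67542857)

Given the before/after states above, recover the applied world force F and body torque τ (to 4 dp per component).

v₁ − v₀ = (-0.00640000, 0.00320000, 0.01280000)
applied force F = (-0.2000, 0.1000, 0.4000)
ω₁ − ω₀ = (-0.02880000, 0.10373333, 0.07542857)
I·α + gyro = (-0.0900, 0.1700, 0.1800)

F = (-0.2000, 0.1000, 0.4000)
τ = (-0.0900, 0.1700, 0.1800)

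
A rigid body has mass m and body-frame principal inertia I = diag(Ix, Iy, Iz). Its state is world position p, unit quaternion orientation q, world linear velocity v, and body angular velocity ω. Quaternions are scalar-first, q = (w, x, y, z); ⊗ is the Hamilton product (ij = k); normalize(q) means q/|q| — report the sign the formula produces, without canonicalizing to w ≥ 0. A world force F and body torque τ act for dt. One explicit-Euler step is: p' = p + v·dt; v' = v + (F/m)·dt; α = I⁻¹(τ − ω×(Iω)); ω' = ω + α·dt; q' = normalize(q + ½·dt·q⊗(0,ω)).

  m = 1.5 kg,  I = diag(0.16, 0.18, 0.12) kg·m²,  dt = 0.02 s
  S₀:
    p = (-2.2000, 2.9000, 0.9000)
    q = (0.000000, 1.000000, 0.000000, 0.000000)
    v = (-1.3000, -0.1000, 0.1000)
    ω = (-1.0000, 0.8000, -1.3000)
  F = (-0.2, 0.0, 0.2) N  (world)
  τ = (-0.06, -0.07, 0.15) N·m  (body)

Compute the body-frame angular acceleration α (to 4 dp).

ω×(Iω) gyroscopic = (0.0624, 0.0520, -0.0160)
angular accel α = (-0.7650, -0.6778, 1.3833)

α = (-0.7650, -0.6778, 1.3833)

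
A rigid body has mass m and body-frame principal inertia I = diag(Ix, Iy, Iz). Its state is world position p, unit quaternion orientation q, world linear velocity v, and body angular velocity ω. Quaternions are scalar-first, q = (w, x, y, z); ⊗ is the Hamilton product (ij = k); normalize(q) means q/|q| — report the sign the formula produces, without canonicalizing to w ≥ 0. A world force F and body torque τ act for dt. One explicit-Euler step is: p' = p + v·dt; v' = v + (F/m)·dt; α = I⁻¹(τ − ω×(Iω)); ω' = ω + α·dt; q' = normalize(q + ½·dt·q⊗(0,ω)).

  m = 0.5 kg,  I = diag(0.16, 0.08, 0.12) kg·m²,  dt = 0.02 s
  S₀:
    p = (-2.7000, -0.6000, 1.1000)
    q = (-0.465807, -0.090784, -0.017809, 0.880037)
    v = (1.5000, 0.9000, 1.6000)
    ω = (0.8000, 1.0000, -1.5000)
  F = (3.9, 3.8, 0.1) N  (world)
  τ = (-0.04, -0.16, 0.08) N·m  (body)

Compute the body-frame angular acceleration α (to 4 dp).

α = (0.1250, -1.4000, 1.2000)

gyro term ω×Iω = (-0.0600, -0.0480, -0.0640)
angular accel α = (0.1250, -1.4000, 1.2000)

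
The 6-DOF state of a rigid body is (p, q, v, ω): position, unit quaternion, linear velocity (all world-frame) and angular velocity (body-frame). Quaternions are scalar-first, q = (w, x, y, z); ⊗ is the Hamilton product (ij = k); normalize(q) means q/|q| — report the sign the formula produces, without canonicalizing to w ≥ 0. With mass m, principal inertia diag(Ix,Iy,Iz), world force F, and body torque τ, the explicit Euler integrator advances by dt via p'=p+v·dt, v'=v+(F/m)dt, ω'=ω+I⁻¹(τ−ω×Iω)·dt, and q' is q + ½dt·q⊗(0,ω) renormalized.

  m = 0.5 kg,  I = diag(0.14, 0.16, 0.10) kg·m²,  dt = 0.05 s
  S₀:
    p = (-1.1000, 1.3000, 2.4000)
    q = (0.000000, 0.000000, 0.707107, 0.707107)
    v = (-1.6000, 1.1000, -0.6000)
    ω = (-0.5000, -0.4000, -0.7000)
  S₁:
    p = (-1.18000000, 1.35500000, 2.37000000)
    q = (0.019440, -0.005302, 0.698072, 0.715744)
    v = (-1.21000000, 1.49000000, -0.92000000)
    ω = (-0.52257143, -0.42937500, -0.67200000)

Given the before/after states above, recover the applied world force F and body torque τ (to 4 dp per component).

rate change Δω = (-0.02257143, -0.02937500, 0.02800000)
τ = I·(Δω/dt) + ω₀×(Iω₀) = (-0.0800, -0.0800, 0.0600)
Δv = v₁−v₀ = (0.39000000, 0.39000000, -0.32000000)
applied force F = (3.9000, 3.9000, -3.2000)

F = (3.9000, 3.9000, -3.2000)
τ = (-0.0800, -0.0800, 0.0600)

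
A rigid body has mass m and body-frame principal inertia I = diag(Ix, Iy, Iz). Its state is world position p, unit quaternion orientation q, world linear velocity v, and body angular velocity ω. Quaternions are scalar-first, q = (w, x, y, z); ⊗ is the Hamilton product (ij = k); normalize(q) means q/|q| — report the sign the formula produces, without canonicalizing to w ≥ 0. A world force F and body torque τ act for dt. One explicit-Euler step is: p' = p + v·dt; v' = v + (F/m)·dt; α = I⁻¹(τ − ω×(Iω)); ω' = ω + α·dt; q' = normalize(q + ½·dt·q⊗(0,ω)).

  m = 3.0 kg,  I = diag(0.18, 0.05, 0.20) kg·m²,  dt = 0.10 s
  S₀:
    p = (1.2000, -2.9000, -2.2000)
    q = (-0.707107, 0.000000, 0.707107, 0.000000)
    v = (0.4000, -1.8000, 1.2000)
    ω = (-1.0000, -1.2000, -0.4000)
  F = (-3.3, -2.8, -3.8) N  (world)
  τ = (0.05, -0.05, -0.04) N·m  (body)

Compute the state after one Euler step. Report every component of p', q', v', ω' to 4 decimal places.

p' = (1.2400, -3.0800, -2.0800)
q' = (-0.6625, 0.0211, 0.7471, 0.0493)
v' = (0.2900, -1.8933, 1.0733)
ω' = (-1.0122, -1.2840, -0.3420)

new position p' = (1.2400, -3.0800, -2.0800)
v + (F/m)dt = (0.2900, -1.8933, 1.0733)
gyro term ω×Iω = (0.0720, -0.0080, -0.1560)
(τ − ω×Iω)/I = (-0.1222, -0.8400, 0.5800)
ω' = ω + α·dt = (-1.0122, -1.2840, -0.3420)
2q̇ = q⊗(0,ω) = (0.8485284, 0.4242642, 0.8485284, 0.9899498)
q + ½dt·q⊗(0,ω), renormalized = (-0.6625, 0.0211, 0.7471, 0.0493)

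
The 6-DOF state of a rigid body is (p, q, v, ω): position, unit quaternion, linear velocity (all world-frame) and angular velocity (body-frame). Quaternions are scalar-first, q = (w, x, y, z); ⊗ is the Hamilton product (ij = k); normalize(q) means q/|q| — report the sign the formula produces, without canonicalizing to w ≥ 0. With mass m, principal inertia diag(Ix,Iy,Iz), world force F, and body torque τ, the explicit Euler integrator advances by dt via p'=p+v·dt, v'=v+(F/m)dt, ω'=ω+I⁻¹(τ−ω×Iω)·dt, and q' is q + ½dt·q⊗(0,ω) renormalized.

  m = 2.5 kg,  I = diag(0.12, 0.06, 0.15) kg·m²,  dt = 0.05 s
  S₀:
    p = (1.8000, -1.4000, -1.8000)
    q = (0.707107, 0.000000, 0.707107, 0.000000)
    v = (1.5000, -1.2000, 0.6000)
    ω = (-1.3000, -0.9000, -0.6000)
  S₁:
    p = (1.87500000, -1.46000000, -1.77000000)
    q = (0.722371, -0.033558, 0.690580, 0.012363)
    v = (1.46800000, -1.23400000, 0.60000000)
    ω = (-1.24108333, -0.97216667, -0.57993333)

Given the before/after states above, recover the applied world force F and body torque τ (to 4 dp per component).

Δω = ω₁−ω₀ = (0.05891667, -0.07216667, 0.02006667)
ω₀×(Iω₀) = (0.0486, -0.0234, -0.0702)
I·α + gyro = (0.1900, -0.1100, -0.0100)
Δv = v₁−v₀ = (-0.03200000, -0.03400000, 0.00000000)
applied force F = (-1.6000, -1.7000, 0.0000)

F = (-1.6000, -1.7000, 0.0000)
τ = (0.1900, -0.1100, -0.0100)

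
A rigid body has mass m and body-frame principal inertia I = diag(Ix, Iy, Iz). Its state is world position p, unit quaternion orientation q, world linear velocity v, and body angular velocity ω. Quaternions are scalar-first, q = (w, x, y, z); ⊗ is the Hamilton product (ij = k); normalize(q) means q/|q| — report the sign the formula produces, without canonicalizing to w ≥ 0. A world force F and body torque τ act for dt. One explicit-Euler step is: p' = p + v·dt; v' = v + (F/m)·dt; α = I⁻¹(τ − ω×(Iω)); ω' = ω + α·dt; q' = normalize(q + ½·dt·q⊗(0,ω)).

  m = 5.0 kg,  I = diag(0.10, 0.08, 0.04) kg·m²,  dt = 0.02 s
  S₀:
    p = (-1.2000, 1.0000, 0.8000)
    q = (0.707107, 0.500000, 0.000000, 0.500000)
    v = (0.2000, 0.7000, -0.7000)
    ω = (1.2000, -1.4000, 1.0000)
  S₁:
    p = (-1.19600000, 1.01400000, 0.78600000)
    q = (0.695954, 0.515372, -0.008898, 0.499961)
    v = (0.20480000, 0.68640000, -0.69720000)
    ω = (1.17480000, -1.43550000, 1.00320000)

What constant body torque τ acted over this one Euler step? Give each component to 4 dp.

Δω = ω₁−ω₀ = (-0.02520000, -0.03550000, 0.00320000)
ω₀×(Iω₀) = (0.0560, 0.0720, 0.0336)
I·α + gyro = (-0.0700, -0.0700, 0.0400)

τ = (-0.0700, -0.0700, 0.0400)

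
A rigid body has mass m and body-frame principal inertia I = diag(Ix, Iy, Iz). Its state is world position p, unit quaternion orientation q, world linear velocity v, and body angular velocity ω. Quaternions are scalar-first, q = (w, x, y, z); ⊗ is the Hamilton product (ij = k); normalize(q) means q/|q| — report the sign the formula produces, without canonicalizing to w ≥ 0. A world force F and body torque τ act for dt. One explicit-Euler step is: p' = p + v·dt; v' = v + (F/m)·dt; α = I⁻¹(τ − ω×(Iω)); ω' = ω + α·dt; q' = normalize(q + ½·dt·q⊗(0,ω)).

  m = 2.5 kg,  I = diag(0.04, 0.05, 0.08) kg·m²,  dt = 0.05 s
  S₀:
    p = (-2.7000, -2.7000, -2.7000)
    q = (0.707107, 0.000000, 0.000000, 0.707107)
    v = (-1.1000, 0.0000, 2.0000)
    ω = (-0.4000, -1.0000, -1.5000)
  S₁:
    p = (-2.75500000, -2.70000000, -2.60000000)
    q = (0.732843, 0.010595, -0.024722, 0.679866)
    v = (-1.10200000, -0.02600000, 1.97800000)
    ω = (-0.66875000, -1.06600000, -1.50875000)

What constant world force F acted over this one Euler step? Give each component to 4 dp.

F = (-0.1000, -1.3000, -1.1000)

v₁ − v₀ = (-0.00200000, -0.02600000, -0.02200000)
F = m·Δv/dt = (-0.1000, -1.3000, -1.1000)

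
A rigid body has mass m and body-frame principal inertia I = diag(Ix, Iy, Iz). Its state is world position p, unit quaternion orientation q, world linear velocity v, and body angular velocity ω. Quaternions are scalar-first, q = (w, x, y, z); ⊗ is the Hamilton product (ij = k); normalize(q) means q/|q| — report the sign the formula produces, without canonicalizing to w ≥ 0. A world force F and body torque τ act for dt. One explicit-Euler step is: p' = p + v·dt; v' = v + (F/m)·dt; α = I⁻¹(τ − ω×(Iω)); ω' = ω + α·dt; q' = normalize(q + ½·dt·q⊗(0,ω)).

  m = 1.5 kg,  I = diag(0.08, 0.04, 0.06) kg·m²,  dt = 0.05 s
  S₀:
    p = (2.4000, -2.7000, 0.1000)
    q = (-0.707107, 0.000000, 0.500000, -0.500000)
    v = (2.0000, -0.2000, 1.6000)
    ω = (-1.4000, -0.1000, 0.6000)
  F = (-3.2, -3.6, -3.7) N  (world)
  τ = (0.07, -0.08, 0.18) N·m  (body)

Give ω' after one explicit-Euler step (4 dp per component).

ω' = (-1.3555, -0.1790, 0.7547)

α = I⁻¹(τ − ω×Iω) = (0.8900, -1.5800, 3.0933)
new body rate ω' = (-1.3555, -0.1790, 0.7547)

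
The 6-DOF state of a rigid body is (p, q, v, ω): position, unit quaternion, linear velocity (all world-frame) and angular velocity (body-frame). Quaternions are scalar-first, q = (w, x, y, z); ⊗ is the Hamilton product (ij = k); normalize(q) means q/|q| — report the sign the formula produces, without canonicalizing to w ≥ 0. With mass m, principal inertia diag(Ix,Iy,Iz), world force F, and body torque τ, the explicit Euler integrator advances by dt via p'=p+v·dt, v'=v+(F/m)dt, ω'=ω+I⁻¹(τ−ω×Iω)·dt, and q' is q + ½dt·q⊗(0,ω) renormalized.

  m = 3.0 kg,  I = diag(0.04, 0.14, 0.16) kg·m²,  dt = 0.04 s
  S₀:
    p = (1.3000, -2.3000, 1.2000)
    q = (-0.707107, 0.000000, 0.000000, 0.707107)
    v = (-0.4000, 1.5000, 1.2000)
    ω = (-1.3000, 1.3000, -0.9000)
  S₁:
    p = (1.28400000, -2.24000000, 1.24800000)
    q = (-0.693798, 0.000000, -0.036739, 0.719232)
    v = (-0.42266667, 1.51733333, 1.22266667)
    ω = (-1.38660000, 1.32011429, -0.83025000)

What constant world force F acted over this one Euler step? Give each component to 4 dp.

velocity change Δv = (-0.02266667, 0.01733333, 0.02266667)
m·(v₁−v₀)/dt = (-1.7000, 1.3000, 1.7000)

F = (-1.7000, 1.3000, 1.7000)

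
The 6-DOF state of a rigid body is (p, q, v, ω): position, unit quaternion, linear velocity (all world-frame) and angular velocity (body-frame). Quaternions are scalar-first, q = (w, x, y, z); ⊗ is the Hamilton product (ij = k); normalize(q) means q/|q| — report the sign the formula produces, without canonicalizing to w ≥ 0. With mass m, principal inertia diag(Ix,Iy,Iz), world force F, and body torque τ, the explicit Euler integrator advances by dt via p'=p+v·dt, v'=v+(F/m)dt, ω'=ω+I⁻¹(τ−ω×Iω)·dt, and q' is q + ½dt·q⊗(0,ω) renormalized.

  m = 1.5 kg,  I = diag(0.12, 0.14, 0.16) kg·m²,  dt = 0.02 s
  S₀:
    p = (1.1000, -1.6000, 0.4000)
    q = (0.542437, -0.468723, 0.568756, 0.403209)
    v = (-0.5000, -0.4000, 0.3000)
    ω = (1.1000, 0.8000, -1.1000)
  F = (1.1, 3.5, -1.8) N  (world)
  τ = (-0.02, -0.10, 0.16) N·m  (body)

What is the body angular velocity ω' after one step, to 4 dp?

precession coupling ω×(Iω) = (-0.0176, 0.0484, 0.0176)
angular accel α = (-0.0200, -1.0600, 0.8900)
ω + α·dt = (1.0996, 0.7788, -1.0822)

ω' = (1.0996, 0.7788, -1.0822)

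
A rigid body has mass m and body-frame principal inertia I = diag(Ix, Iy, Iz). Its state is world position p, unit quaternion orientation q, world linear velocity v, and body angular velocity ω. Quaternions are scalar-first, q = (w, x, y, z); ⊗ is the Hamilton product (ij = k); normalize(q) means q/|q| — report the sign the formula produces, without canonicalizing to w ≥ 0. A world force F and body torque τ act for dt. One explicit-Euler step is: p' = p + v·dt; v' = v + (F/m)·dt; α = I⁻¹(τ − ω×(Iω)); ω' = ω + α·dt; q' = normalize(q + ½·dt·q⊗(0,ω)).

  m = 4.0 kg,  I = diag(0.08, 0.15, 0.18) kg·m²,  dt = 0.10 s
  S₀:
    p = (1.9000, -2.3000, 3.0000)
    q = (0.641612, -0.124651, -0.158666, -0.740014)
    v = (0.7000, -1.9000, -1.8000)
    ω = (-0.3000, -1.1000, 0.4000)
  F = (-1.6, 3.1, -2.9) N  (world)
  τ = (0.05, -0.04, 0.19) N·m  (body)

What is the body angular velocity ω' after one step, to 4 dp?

ω' = (-0.2210, -1.1347, 0.4927)

α = I⁻¹(τ − ω×Iω) = (0.7900, -0.3467, 0.9272)
ω + α·dt = (-0.2210, -1.1347, 0.4927)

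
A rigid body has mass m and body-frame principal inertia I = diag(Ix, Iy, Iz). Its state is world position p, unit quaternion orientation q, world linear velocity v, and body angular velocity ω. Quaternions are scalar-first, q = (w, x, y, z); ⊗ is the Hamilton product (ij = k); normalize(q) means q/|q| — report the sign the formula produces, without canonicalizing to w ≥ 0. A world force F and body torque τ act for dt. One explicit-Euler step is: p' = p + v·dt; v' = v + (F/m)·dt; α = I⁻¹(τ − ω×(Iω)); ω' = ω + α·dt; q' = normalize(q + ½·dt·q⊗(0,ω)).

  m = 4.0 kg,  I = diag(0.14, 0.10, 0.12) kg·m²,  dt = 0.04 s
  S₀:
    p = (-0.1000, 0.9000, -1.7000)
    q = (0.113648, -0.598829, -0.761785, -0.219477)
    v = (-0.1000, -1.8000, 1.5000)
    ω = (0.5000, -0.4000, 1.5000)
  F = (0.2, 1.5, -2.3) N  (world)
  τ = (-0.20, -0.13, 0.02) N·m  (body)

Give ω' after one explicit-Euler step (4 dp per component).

gyro term ω×Iω = (-0.0120, 0.0150, 0.0080)
(τ − ω×Iω)/I = (-1.3429, -1.4500, 0.1000)
new body rate ω' = (0.4463, -0.4580, 1.5040)

ω' = (0.4463, -0.4580, 1.5040)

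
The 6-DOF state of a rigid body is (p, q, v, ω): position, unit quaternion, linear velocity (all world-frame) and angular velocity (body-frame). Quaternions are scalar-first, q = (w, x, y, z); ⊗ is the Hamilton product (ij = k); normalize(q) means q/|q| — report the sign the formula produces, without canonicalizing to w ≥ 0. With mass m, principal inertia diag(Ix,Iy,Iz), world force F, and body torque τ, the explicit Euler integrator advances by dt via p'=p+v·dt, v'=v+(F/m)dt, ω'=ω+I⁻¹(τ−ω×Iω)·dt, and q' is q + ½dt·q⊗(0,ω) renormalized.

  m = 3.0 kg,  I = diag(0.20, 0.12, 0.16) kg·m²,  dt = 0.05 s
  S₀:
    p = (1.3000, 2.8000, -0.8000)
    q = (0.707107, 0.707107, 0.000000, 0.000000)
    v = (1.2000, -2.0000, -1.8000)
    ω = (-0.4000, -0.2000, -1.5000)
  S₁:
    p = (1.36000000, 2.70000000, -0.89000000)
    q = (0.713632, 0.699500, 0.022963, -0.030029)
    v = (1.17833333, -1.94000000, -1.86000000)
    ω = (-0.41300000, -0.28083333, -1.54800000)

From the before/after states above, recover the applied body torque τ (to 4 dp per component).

Δω = ω₁−ω₀ = (-0.01300000, -0.08083333, -0.04800000)
ω₀×(Iω₀) = (0.0120, 0.0240, -0.0064)
τ = I·(Δω/dt) + ω₀×(Iω₀) = (-0.0400, -0.1700, -0.1600)

τ = (-0.0400, -0.1700, -0.1600)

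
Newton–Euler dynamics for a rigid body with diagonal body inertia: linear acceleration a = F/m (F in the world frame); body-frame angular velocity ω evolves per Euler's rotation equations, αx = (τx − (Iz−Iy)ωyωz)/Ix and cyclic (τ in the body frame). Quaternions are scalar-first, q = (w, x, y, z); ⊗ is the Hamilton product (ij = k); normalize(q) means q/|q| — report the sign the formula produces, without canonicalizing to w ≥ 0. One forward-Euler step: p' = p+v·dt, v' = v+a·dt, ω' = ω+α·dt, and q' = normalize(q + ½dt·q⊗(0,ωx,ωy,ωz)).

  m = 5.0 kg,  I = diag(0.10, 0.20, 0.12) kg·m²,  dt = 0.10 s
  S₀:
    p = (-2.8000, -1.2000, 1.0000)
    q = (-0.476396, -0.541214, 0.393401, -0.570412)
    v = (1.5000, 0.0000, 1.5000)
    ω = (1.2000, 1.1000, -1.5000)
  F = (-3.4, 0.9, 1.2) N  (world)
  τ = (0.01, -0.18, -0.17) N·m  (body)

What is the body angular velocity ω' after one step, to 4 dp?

ω' = (1.0780, 0.9920, -1.7517)

ω×(Iω) gyroscopic = (0.1320, 0.0360, 0.1320)
(τ − ω×Iω)/I = (-1.2200, -1.0800, -2.5167)
ω' = ω + α·dt = (1.0780, 0.9920, -1.7517)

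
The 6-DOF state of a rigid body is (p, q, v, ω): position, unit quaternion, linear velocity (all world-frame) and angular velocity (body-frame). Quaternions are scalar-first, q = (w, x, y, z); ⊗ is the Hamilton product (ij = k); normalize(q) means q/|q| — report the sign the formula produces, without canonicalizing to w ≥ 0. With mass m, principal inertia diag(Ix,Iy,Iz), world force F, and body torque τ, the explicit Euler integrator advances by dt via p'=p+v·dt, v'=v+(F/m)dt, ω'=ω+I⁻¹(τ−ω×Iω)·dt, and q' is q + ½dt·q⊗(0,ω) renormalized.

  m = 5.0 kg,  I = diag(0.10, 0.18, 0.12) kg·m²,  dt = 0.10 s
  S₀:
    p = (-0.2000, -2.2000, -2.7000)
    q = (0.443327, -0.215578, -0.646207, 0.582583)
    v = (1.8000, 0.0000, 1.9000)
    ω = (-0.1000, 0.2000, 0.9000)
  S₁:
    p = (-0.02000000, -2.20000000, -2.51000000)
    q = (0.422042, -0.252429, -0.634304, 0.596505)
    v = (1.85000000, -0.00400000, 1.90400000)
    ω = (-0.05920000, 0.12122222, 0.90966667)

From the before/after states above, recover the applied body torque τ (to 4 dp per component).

rate change Δω = (0.04080000, -0.07877778, 0.00966667)
I·α + gyro = (0.0300, -0.1400, 0.0100)

τ = (0.0300, -0.1400, 0.0100)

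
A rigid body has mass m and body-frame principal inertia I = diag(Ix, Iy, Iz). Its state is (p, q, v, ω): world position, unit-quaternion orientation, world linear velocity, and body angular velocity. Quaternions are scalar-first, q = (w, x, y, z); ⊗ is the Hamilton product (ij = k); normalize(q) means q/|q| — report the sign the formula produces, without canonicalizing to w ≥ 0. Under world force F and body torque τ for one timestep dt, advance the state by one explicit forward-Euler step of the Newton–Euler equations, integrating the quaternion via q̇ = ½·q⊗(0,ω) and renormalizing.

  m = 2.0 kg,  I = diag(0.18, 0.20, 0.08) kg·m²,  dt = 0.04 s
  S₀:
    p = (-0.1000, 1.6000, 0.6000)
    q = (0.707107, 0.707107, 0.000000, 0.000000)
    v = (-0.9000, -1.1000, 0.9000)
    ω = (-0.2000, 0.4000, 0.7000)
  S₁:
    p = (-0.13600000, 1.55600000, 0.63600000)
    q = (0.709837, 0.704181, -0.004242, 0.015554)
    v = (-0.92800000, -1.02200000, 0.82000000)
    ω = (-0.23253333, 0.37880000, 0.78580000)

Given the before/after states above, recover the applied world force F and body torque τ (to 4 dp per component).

v₁ − v₀ = (-0.02800000, 0.07800000, -0.08000000)
applied force F = (-1.4000, 3.9000, -4.0000)
ω₁ − ω₀ = (-0.03253333, -0.02120000, 0.08580000)
I·α + gyro = (-0.1800, -0.1200, 0.1700)

F = (-1.4000, 3.9000, -4.0000)
τ = (-0.1800, -0.1200, 0.1700)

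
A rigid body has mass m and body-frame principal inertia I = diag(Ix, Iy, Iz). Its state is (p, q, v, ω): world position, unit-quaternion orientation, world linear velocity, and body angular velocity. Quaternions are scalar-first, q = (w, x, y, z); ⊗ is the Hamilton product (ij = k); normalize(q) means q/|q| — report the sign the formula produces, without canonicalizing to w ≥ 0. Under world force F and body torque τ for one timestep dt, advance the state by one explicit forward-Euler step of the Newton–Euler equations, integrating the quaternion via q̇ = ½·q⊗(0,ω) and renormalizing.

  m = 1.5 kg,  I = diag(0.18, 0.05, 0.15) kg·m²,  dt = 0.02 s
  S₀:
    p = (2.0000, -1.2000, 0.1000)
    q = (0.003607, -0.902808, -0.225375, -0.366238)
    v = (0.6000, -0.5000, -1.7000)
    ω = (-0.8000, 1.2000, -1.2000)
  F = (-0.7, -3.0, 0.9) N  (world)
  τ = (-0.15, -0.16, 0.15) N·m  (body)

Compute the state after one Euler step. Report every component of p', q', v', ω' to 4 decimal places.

p' = (2.0120, -1.2100, 0.0660)
q' = (-0.0053, -0.8956, -0.2332, -0.3789)
v' = (0.5907, -0.5400, -1.6880)
ω' = (-0.8007, 1.1245, -1.1966)

precession coupling ω×(Iω) = (-0.1440, 0.0288, 0.1248)
(τ − ω×Iω)/I = (-0.0333, -3.7760, 0.1680)
ω' = ω + α·dt = (-0.8007, 1.1245, -1.1966)
2q̇ = q⊗(0,ω) = (-0.8912820, 0.7070500, -0.7860508, -1.2679980)
updated quaternion q' = (-0.0053, -0.8956, -0.2332, -0.3789)
p + v·dt = (2.0120, -1.2100, 0.0660)
v + (F/m)dt = (0.5907, -0.5400, -1.6880)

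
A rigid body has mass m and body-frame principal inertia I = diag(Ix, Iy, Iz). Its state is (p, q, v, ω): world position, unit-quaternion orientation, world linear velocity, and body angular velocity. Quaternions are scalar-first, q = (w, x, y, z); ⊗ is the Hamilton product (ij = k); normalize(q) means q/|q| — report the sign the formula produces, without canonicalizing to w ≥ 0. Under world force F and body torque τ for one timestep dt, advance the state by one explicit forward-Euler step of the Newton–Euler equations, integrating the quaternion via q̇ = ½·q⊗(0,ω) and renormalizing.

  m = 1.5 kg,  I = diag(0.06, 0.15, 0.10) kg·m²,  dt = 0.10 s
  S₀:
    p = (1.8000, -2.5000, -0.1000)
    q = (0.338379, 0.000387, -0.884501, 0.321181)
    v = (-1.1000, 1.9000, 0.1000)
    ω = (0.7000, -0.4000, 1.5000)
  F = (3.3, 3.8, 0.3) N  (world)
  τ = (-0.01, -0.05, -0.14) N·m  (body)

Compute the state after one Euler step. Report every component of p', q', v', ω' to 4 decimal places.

p' = (1.6900, -2.3100, -0.0900)
q' = (0.2955, -0.0475, -0.8769, 0.3761)
v' = (-0.8800, 2.1533, 0.1200)
ω' = (0.6333, -0.4053, 1.3852)

precession coupling ω×(Iω) = (0.0300, -0.0420, -0.0252)
α = I⁻¹(τ − ω×Iω) = (-0.6667, -0.0533, -1.1480)
new body rate ω' = (0.6333, -0.4053, 1.3852)
Hamilton product q⊗(0,ω) = (-0.8358428, -0.9614138, 0.0888946, 1.1265644)
q + ½dt·q⊗(0,ω), renormalized = (0.2955, -0.0475, -0.8769, 0.3761)
a = F/m = (2.2000, 2.5333, 0.2000)
p + v·dt = (1.6900, -2.3100, -0.0900)
new velocity v' = (-0.8800, 2.1533, 0.1200)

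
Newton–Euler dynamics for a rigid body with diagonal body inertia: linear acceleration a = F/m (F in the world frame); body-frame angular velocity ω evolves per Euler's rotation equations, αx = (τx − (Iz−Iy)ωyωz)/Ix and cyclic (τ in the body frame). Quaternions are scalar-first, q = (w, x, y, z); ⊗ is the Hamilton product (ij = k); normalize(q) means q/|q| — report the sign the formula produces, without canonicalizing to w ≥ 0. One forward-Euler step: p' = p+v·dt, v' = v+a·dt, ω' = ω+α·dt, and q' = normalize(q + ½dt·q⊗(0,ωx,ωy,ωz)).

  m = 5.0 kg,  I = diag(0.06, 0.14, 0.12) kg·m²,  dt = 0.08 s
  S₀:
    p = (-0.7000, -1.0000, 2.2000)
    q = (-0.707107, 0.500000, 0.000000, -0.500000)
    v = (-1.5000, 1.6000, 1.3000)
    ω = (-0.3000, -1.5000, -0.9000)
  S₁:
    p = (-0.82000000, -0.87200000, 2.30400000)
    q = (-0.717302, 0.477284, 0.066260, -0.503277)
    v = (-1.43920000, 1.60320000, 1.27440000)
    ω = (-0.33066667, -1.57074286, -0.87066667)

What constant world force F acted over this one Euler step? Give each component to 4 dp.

velocity change Δv = (0.06080000, 0.00320000, -0.02560000)
applied force F = (3.8000, 0.2000, -1.6000)

F = (3.8000, 0.2000, -1.6000)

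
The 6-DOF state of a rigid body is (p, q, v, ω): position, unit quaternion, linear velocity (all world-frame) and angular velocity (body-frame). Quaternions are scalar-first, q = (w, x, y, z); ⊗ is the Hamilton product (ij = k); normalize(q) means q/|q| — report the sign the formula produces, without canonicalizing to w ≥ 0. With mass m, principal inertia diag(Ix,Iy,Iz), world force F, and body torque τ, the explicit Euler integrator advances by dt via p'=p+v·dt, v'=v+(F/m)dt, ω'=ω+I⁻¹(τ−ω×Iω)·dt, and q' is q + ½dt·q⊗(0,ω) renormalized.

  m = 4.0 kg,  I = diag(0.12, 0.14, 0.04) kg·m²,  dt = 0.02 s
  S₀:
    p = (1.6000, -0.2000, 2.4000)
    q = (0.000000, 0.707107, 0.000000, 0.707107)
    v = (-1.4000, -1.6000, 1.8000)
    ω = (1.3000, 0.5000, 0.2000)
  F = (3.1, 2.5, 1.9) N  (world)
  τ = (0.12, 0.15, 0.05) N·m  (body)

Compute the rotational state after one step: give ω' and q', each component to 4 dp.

ω' = (1.3217, 0.5185, 0.2185)
q' = (-0.0106, 0.7035, 0.0078, 0.7106)

(τ − ω×Iω)/I = (1.0833, 0.9229, 0.9250)
new body rate ω' = (1.3217, 0.5185, 0.2185)
Hamilton product q⊗(0,ω) = (-1.0606605, -0.3535535, 0.7778177, 0.3535535)
q + ½dt·q⊗(0,ω), renormalized = (-0.0106, 0.7035, 0.0078, 0.7106)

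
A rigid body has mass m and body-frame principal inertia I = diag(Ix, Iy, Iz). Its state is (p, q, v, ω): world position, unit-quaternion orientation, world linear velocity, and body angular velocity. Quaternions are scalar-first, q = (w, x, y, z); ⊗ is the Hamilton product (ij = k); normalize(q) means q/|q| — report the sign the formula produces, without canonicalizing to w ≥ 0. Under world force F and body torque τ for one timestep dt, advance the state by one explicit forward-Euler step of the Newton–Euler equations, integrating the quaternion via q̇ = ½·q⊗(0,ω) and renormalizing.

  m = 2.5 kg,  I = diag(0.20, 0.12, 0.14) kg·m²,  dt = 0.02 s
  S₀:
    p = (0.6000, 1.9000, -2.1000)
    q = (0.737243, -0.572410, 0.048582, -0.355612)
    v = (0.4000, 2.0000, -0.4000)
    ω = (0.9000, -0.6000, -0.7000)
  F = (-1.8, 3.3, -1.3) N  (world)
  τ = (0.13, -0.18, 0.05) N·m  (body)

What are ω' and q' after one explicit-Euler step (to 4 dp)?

angular accel α = (0.6080, -1.1850, 0.0486)
new body rate ω' = (0.9122, -0.6237, -0.6990)
2q̇ = q⊗(0,ω) = (0.2953898, 0.4161441, -1.1630836, -0.2163479)
q + ½dt·q⊗(0,ω), renormalized = (0.7401, -0.5682, 0.0369, -0.3577)

ω' = (0.9122, -0.6237, -0.6990)
q' = (0.7401, -0.5682, 0.0369, -0.3577)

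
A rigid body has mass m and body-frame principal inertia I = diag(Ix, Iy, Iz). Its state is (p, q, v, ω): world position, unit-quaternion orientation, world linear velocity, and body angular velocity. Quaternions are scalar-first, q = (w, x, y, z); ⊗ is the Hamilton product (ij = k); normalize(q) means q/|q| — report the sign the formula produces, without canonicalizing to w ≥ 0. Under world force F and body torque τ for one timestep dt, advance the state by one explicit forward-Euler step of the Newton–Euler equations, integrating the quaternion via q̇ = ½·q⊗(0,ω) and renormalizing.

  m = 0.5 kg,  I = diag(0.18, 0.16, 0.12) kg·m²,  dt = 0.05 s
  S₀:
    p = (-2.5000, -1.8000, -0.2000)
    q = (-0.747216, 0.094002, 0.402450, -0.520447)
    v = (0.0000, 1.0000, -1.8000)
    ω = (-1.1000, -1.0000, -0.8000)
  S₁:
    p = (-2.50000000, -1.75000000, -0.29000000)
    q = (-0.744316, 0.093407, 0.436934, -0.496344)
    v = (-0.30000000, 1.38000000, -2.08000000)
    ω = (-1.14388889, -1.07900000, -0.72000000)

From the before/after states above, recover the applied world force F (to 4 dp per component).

F = (-3.0000, 3.8000, -2.8000)

velocity change Δv = (-0.30000000, 0.38000000, -0.28000000)
F = m·Δv/dt = (-3.0000, 3.8000, -2.8000)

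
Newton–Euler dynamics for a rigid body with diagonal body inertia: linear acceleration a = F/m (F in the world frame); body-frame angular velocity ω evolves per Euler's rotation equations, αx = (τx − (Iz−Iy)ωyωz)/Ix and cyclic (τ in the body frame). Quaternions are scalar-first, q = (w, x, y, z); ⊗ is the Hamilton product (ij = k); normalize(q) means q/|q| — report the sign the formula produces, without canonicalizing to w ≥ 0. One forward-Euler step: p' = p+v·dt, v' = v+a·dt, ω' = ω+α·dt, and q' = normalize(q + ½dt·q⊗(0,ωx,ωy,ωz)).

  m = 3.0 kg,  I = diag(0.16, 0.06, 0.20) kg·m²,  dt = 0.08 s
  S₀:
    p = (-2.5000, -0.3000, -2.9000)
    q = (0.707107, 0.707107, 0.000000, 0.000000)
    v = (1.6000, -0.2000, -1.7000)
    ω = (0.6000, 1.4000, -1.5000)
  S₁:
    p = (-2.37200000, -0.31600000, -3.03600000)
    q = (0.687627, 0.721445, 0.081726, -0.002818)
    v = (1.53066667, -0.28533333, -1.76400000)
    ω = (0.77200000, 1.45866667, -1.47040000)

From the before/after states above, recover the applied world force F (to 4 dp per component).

Δv = v₁−v₀ = (-0.06933333, -0.08533333, -0.06400000)
m·(v₁−v₀)/dt = (-2.6000, -3.2000, -2.4000)

F = (-2.6000, -3.2000, -2.4000)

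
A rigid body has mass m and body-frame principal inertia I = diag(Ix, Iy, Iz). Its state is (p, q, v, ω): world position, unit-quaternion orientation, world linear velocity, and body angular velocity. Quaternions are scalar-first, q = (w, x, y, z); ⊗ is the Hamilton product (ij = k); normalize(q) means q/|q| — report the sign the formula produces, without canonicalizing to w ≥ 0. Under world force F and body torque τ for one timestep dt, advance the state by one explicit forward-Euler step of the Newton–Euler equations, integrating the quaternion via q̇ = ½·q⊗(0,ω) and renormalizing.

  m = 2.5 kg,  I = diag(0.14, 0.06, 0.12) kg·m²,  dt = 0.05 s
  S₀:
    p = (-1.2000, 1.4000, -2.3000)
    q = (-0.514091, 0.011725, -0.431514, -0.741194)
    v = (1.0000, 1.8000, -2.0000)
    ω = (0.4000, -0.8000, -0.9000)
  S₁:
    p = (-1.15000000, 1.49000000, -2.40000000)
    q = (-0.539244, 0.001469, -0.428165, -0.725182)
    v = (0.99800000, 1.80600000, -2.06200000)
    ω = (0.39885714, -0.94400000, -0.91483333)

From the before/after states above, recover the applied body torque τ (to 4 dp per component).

τ = (0.0400, -0.1800, -0.0100)

Δω = ω₁−ω₀ = (-0.00114286, -0.14400000, -0.01483333)
τ = I·(Δω/dt) + ω₀×(Iω₀) = (0.0400, -0.1800, -0.0100)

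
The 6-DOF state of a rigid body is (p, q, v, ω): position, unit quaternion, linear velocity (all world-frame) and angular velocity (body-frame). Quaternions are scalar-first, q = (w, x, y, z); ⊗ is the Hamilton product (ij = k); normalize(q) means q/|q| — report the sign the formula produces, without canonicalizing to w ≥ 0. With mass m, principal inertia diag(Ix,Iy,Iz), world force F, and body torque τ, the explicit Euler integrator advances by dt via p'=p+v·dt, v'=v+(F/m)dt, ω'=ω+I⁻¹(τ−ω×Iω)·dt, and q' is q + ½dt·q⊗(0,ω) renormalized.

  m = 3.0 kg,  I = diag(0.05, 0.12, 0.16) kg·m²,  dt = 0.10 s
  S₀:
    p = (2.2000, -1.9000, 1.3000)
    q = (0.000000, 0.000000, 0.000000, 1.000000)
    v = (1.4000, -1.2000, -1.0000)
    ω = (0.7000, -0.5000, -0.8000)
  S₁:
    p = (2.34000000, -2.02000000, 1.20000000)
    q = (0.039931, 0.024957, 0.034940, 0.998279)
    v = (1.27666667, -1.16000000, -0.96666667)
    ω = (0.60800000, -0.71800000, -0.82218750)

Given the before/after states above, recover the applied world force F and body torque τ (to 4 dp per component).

velocity change Δv = (-0.12333333, 0.04000000, 0.03333333)
applied force F = (-3.7000, 1.2000, 1.0000)
rate change Δω = (-0.09200000, -0.21800000, -0.02218750)
τ = I·(Δω/dt) + ω₀×(Iω₀) = (-0.0300, -0.2000, -0.0600)

F = (-3.7000, 1.2000, 1.0000)
τ = (-0.0300, -0.2000, -0.0600)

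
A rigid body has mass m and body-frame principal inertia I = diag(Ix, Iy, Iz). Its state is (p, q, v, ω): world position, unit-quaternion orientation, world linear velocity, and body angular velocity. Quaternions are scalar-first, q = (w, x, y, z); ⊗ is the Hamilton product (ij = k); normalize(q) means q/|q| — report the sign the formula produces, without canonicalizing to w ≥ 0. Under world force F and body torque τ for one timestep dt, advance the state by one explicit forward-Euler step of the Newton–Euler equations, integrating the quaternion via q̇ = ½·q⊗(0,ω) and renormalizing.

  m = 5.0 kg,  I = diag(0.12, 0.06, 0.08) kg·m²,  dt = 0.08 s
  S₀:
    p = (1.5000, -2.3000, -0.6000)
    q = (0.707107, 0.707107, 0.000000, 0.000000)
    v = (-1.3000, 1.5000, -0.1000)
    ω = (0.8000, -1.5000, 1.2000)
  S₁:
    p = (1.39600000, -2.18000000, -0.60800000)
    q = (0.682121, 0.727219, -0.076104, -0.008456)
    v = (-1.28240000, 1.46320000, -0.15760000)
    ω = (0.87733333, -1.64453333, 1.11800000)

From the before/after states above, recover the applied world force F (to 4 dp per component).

F = (1.1000, -2.3000, -3.6000)

Δv = v₁−v₀ = (0.01760000, -0.03680000, -0.05760000)
applied force F = (1.1000, -2.3000, -3.6000)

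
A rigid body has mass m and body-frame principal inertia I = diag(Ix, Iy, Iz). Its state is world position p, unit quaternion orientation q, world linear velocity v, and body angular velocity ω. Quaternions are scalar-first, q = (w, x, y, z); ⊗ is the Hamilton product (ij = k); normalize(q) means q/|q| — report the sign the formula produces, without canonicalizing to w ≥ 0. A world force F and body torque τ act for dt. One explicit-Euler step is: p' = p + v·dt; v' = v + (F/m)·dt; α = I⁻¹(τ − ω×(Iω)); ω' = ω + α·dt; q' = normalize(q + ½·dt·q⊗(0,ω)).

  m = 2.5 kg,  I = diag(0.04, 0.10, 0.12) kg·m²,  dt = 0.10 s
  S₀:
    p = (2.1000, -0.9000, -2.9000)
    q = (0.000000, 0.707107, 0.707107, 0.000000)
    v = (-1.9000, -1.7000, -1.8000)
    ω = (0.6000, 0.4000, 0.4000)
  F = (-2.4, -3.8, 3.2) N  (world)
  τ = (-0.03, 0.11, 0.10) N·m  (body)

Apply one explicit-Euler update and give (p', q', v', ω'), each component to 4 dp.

p' = (1.9100, -1.0700, -3.0800)
q' = (-0.0353, 0.7206, 0.6924, -0.0071)
v' = (-1.9960, -1.8520, -1.6720)
ω' = (0.5170, 0.5292, 0.4713)

α = I⁻¹(τ − ω×Iω) = (-0.8300, 1.2920, 0.7133)
new body rate ω' = (0.5170, 0.5292, 0.4713)
Hamilton product q⊗(0,ω) = (-0.7071070, 0.2828428, -0.2828428, -0.1414214)
q' = normalize(q + ½dt·q⊗(0,ω)) = (-0.0353, 0.7206, 0.6924, -0.0071)
linear accel F/m = (-0.9600, -1.5200, 1.2800)
p + v·dt = (1.9100, -1.0700, -3.0800)
v' = v + a·dt = (-1.9960, -1.8520, -1.6720)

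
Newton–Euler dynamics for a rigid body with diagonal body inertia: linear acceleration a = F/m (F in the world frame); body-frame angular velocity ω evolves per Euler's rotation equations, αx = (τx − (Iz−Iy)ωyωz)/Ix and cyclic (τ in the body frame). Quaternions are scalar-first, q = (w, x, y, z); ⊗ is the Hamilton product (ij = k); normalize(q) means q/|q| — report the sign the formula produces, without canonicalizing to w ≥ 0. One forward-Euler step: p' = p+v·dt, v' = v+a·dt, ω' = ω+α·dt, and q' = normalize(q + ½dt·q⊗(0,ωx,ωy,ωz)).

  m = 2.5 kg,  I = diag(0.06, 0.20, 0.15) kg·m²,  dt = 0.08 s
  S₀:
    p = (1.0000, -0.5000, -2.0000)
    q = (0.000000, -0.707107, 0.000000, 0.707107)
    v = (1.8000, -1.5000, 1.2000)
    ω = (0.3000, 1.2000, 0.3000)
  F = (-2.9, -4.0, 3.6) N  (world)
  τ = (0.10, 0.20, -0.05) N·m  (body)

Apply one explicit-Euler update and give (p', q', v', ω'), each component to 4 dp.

p' = (1.1440, -0.6200, -1.9040)
q' = (0.0000, -0.7401, 0.0169, 0.6723)
v' = (1.7072, -1.6280, 1.3152)
ω' = (0.4573, 1.2832, 0.2465)

α = I⁻¹(τ − ω×Iω) = (1.9667, 1.0405, -0.6693)
ω + α·dt = (0.4573, 1.2832, 0.2465)
Hamilton product q⊗(0,ω) = (0.0000000, -0.8485284, 0.4242642, -0.8485284)
q + ½dt·q⊗(0,ω), renormalized = (0.0000, -0.7401, 0.0169, 0.6723)
a = (-1.1600, -1.6000, 1.4400)
p' = p + v·dt = (1.1440, -0.6200, -1.9040)
v + (F/m)dt = (1.7072, -1.6280, 1.3152)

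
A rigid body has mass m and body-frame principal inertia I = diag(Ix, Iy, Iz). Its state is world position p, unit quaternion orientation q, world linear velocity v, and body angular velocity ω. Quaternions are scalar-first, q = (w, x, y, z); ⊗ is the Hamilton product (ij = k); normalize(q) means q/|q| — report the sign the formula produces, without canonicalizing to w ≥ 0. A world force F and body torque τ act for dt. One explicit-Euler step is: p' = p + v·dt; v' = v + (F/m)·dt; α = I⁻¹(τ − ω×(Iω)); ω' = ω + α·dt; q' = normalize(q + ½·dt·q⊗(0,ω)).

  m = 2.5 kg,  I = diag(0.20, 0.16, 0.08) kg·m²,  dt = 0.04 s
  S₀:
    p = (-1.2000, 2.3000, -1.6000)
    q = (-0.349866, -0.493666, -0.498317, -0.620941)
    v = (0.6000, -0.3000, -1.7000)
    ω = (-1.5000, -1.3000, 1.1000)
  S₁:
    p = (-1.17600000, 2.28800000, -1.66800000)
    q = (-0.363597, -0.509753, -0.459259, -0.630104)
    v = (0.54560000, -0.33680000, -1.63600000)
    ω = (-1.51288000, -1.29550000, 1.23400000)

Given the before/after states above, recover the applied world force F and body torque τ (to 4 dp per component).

rate change Δω = (-0.01288000, 0.00450000, 0.13400000)
ω₀×(Iω₀) = (0.1144, -0.1980, -0.0780)
τ = I·(Δω/dt) + ω₀×(Iω₀) = (0.0500, -0.1800, 0.1900)
Δv = v₁−v₀ = (-0.05440000, -0.03680000, 0.06400000)
m·(v₁−v₀)/dt = (-3.4000, -2.3000, 4.0000)

F = (-3.4000, -2.3000, 4.0000)
τ = (0.0500, -0.1800, 0.1900)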